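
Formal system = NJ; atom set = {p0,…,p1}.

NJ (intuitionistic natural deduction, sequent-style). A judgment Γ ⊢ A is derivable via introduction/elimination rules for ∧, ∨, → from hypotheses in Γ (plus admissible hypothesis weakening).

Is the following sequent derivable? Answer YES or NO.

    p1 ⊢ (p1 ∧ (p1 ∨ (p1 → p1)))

Derivation (root first):
[∧I] p1 ⊢ (p1 ∧ (p1 ∨ (p1 → p1)))
  [Ax] p1 ⊢ p1
  [∨I₂]  ⊢ (p1 ∨ (p1 → p1))
    [→I]  ⊢ (p1 → p1)
      [Ax] p1 ⊢ p1

Result: YES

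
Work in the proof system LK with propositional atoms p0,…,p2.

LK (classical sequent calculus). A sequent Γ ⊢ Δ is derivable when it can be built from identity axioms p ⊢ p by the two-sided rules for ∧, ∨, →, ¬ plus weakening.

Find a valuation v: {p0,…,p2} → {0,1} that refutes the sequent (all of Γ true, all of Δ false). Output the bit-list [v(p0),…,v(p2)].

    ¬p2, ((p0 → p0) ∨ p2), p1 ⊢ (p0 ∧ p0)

Search for a countermodel by truth-table:
  v=000: Γ:[¬p2=T, ((p0 → p0) ∨ p2)=T, p1=F] Δ:[(p0 ∧ p0)=F] refutes=False
  v=001: Γ:[¬p2=F, ((p0 → p0) ∨ p2)=T, p1=F] Δ:[(p0 ∧ p0)=F] refutes=False
  v=010: Γ:[¬p2=T, ((p0 → p0) ∨ p2)=T, p1=T] Δ:[(p0 ∧ p0)=F] refutes=True  ← countermodel

Result: [0, 1, 0]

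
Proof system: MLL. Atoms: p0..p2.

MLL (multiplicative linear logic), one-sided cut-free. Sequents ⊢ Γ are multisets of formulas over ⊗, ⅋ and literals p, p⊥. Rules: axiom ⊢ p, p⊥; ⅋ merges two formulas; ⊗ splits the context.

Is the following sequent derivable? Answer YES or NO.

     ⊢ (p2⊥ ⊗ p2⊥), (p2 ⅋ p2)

Proof tree:
[⅋]  ⊢ (p2⊥ ⊗ p2⊥), (p2 ⅋ p2)
  [⊗]  ⊢ p2, p2, (p2⊥ ⊗ p2⊥)
    [Ax]  ⊢ p2, p2⊥
    [Ax]  ⊢ p2, p2⊥

Result: YES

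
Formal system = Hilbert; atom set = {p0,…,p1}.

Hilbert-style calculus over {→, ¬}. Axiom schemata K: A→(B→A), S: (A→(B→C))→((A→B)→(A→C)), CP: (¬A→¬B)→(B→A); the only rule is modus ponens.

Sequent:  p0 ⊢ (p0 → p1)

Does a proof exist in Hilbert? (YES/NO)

Truth-table refutation:
  v=00: Γ:[p0=F] Δ:[(p0 → p1)=T] refutes=False
  v=01: Γ:[p0=F] Δ:[(p0 → p1)=T] refutes=False
  v=10: Γ:[p0=T] Δ:[(p0 → p1)=F] refutes=True  ← countermodel

Result: NO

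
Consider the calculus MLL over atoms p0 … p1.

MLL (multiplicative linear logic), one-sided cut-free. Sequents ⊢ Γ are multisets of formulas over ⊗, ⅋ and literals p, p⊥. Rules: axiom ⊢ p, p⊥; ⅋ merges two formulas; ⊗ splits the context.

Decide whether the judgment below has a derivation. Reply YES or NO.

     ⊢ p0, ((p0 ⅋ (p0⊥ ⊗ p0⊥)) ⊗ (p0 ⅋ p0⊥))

Derivation trace:
[⊗]  ⊢ p0, ((p0 ⅋ (p0⊥ ⊗ p0⊥)) ⊗ (p0 ⅋ p0⊥))
  [⅋]  ⊢ p0, (p0 ⅋ (p0⊥ ⊗ p0⊥))
    [⊗]  ⊢ p0, p0, (p0⊥ ⊗ p0⊥)
      [Ax]  ⊢ p0, p0⊥
      [Ax]  ⊢ p0, p0⊥
  [⅋]  ⊢ (p0 ⅋ p0⊥)
    [Ax]  ⊢ p0, p0⊥

Result: YES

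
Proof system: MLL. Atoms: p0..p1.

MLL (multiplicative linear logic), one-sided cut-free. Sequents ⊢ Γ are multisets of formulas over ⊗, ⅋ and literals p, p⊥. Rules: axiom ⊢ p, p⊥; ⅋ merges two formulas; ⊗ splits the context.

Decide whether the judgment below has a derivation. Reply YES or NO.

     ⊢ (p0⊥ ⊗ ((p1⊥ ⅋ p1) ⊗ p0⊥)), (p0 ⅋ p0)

Derivation trace:
[⅋]  ⊢ (p0⊥ ⊗ ((p1⊥ ⅋ p1) ⊗ p0⊥)), (p0 ⅋ p0)
  [⊗]  ⊢ p0, p0, (p0⊥ ⊗ ((p1⊥ ⅋ p1) ⊗ p0⊥))
    [Ax]  ⊢ p0, p0⊥
    [⊗]  ⊢ p0, ((p1⊥ ⅋ p1) ⊗ p0⊥)
      [⅋]  ⊢ (p1⊥ ⅋ p1)
        [Ax]  ⊢ p1, p1⊥
      [Ax]  ⊢ p0, p0⊥

Result: YES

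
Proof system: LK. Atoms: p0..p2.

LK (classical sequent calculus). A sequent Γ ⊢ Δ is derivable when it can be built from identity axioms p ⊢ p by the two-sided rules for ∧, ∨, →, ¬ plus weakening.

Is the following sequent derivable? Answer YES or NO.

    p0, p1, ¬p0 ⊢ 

Proof tree:
[¬L] p0, p1, ¬p0 ⊢ 
  [WL] p0, p1 ⊢ p0
    [Ax] p0 ⊢ p0

Result: YES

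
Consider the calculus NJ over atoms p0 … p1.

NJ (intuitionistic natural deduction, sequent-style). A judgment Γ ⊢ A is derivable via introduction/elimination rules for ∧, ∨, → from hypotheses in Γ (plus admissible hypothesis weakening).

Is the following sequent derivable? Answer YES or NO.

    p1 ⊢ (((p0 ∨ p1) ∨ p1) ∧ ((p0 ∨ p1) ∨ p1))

Derivation (root first):
[∧I] p1 ⊢ (((p0 ∨ p1) ∨ p1) ∧ ((p0 ∨ p1) ∨ p1))
  [∨I₁] p1 ⊢ ((p0 ∨ p1) ∨ p1)
    [∨I₂] p1 ⊢ (p0 ∨ p1)
      [Ax] p1 ⊢ p1
  [∨I₁] p1 ⊢ ((p0 ∨ p1) ∨ p1)
    [∨I₂] p1 ⊢ (p0 ∨ p1)
      [Ax] p1 ⊢ p1

Result: YES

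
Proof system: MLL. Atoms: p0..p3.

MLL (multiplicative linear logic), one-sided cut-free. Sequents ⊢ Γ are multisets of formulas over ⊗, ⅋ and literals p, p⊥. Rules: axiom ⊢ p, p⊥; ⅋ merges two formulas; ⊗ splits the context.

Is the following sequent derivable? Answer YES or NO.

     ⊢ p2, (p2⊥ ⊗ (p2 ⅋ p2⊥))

Derivation trace:
[⊗]  ⊢ p2, (p2⊥ ⊗ (p2 ⅋ p2⊥))
  [Ax]  ⊢ p2, p2⊥
  [⅋]  ⊢ (p2 ⅋ p2⊥)
    [Ax]  ⊢ p2, p2⊥

Result: YES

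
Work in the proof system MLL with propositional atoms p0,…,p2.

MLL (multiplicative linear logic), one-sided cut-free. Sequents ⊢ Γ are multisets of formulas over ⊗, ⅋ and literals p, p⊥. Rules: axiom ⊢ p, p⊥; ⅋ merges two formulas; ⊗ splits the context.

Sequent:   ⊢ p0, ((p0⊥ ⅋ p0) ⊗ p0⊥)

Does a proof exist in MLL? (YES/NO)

Derivation (root first):
[⊗]  ⊢ p0, ((p0⊥ ⅋ p0) ⊗ p0⊥)
  [⅋]  ⊢ (p0⊥ ⅋ p0)
    [Ax]  ⊢ p0, p0⊥
  [Ax]  ⊢ p0, p0⊥

Result: YES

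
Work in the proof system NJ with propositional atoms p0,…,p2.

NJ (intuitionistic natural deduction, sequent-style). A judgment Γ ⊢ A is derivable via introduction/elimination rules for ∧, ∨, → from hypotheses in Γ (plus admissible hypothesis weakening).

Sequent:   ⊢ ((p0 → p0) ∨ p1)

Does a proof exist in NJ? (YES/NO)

Derivation (root first):
[∨I₁]  ⊢ ((p0 → p0) ∨ p1)
  [→I]  ⊢ (p0 → p0)
    [Ax] p0 ⊢ p0

Result: YES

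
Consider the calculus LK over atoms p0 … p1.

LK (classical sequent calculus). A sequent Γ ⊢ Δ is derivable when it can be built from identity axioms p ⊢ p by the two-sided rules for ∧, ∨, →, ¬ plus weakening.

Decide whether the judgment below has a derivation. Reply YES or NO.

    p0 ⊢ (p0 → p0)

Derivation (root first):
[WL] p0 ⊢ (p0 → p0)
  [→R]  ⊢ (p0 → p0)
    [Ax] p0 ⊢ p0

Result: YES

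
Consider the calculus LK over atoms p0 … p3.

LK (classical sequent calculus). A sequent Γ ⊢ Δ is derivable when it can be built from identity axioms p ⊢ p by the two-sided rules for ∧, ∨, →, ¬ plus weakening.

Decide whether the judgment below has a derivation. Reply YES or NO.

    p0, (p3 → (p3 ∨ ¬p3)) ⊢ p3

Enumerate valuations to refute Γ ⊢ Δ:
  v=0000: Γ:[p0=F, (p3 → (p3 ∨ ¬p3))=T] Δ:[p3=F] refutes=False
  v=0001: Γ:[p0=F, (p3 → (p3 ∨ ¬p3))=T] Δ:[p3=T] refutes=False
  v=0010: Γ:[p0=F, (p3 → (p3 ∨ ¬p3))=T] Δ:[p3=F] refutes=False
  v=0011: Γ:[p0=F, (p3 → (p3 ∨ ¬p3))=T] Δ:[p3=T] refutes=False
  v=0100: Γ:[p0=F, (p3 → (p3 ∨ ¬p3))=T] Δ:[p3=F] refutes=False
  v=0101: Γ:[p0=F, (p3 → (p3 ∨ ¬p3))=T] Δ:[p3=T] refutes=False
  v=0110: Γ:[p0=F, (p3 → (p3 ∨ ¬p3))=T] Δ:[p3=F] refutes=False
  v=0111: Γ:[p0=F, (p3 → (p3 ∨ ¬p3))=T] Δ:[p3=T] refutes=False
  v=1000: Γ:[p0=T, (p3 → (p3 ∨ ¬p3))=T] Δ:[p3=F] refutes=True  ← countermodel

Result: NO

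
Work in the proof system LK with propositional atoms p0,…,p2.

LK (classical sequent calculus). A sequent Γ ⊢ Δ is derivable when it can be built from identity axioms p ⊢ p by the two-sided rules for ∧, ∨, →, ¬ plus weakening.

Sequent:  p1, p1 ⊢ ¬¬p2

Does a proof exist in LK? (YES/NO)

Enumerate valuations to refute Γ ⊢ Δ:
  v=000: Γ:[p1=F, p1=F] Δ:[¬¬p2=F] refutes=False
  v=001: Γ:[p1=F, p1=F] Δ:[¬¬p2=T] refutes=False
  v=010: Γ:[p1=T, p1=T] Δ:[¬¬p2=F] refutes=True  ← countermodel

Result: NO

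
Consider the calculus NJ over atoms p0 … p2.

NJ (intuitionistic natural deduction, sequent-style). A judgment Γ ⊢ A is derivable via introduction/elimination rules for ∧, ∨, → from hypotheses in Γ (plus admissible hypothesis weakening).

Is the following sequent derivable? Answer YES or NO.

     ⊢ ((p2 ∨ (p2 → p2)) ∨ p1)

Derivation trace:
[∨I₁]  ⊢ ((p2 ∨ (p2 → p2)) ∨ p1)
  [∨I₂]  ⊢ (p2 ∨ (p2 → p2))
    [→I]  ⊢ (p2 → p2)
      [Ax] p2 ⊢ p2

Result: YES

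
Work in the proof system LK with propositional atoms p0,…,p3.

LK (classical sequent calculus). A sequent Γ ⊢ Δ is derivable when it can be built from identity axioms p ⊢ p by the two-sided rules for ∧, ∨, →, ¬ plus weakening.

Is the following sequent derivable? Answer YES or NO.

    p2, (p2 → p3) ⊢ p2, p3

Proof tree:
[→L] p2, (p2 → p3) ⊢ p2, p3
  [Ax] p2 ⊢ p2
  [WR] p3 ⊢ p3, p2
    [Ax] p3 ⊢ p3

Result: YES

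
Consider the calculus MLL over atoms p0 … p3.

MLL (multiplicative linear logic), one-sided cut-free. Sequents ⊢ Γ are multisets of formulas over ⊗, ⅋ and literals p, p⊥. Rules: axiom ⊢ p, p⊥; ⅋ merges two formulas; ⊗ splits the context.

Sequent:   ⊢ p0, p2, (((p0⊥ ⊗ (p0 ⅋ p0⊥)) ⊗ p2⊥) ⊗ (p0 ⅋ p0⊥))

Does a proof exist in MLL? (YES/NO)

Derivation trace:
[⊗]  ⊢ p0, p2, (((p0⊥ ⊗ (p0 ⅋ p0⊥)) ⊗ p2⊥) ⊗ (p0 ⅋ p0⊥))
  [⊗]  ⊢ p0, p2, ((p0⊥ ⊗ (p0 ⅋ p0⊥)) ⊗ p2⊥)
    [⊗]  ⊢ p0, (p0⊥ ⊗ (p0 ⅋ p0⊥))
      [Ax]  ⊢ p0, p0⊥
      [⅋]  ⊢ (p0 ⅋ p0⊥)
        [Ax]  ⊢ p0, p0⊥
    [Ax]  ⊢ p2, p2⊥
  [⅋]  ⊢ (p0 ⅋ p0⊥)
    [Ax]  ⊢ p0, p0⊥

Result: YES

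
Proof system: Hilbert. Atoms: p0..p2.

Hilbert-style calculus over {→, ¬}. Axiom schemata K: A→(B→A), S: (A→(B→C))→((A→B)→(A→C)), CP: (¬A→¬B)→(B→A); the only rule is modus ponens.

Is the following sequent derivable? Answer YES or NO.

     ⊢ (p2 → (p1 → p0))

Enumerate valuations to refute Γ ⊢ Δ:
  v=000: Γ:[] Δ:[(p2 → (p1 → p0))=T] refutes=False
  v=001: Γ:[] Δ:[(p2 → (p1 → p0))=T] refutes=False
  v=010: Γ:[] Δ:[(p2 → (p1 → p0))=T] refutes=False
  v=011: Γ:[] Δ:[(p2 → (p1 → p0))=F] refutes=True  ← countermodel

Result: NO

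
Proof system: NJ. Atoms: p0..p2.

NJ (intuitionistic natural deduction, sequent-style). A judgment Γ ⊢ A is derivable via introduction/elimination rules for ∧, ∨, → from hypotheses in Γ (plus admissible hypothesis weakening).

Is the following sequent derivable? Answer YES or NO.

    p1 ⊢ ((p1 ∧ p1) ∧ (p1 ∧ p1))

Derivation trace:
[∧I] p1 ⊢ ((p1 ∧ p1) ∧ (p1 ∧ p1))
  [∧I] p1 ⊢ (p1 ∧ p1)
    [Ax] p1 ⊢ p1
    [Ax] p1 ⊢ p1
  [∧I] p1 ⊢ (p1 ∧ p1)
    [Ax] p1 ⊢ p1
    [Ax] p1 ⊢ p1

Result: YES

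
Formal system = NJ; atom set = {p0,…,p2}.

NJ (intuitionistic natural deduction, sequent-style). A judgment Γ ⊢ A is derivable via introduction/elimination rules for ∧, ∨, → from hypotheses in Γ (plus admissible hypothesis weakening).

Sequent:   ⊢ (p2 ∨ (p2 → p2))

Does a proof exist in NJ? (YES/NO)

Proof tree:
[∨I₂]  ⊢ (p2 ∨ (p2 → p2))
  [→I]  ⊢ (p2 → p2)
    [Ax] p2 ⊢ p2

Result: YES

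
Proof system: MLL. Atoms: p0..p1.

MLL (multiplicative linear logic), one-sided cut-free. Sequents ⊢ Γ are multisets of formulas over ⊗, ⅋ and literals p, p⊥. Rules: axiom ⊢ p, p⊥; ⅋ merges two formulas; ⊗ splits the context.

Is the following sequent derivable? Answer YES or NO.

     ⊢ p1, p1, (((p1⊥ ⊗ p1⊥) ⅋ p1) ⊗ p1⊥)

Proof tree:
[⊗]  ⊢ p1, p1, (((p1⊥ ⊗ p1⊥) ⅋ p1) ⊗ p1⊥)
  [⅋]  ⊢ p1, ((p1⊥ ⊗ p1⊥) ⅋ p1)
    [⊗]  ⊢ p1, p1, (p1⊥ ⊗ p1⊥)
      [Ax]  ⊢ p1, p1⊥
      [Ax]  ⊢ p1, p1⊥
  [Ax]  ⊢ p1, p1⊥

Result: YES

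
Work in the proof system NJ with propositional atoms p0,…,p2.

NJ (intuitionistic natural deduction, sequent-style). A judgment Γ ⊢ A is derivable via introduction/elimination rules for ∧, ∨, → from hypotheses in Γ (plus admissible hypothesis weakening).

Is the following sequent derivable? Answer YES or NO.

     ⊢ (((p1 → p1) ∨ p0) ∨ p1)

Proof tree:
[∨I₁]  ⊢ (((p1 → p1) ∨ p0) ∨ p1)
  [∨I₁]  ⊢ ((p1 → p1) ∨ p0)
    [→I]  ⊢ (p1 → p1)
      [Ax] p1 ⊢ p1

Result: YES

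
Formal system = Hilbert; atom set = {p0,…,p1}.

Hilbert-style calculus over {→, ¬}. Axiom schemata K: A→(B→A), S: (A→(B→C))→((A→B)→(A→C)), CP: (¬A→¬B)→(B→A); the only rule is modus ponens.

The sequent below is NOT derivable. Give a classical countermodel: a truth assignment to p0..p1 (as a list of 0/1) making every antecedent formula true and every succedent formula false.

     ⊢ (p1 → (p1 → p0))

Enumerate valuations to refute Γ ⊢ Δ:
  v=00: Γ:[] Δ:[(p1 → (p1 → p0))=T] refutes=False
  v=01: Γ:[] Δ:[(p1 → (p1 → p0))=F] refutes=True  ← countermodel

Result: [0, 1]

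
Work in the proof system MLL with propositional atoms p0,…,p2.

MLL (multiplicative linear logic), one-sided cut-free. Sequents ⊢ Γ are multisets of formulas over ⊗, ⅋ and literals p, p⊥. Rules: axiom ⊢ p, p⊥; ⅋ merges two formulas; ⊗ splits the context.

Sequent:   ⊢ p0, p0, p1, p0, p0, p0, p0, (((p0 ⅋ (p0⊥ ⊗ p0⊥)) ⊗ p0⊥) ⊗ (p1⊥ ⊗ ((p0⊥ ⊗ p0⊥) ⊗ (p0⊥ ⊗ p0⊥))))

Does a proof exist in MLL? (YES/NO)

Proof tree:
[⊗]  ⊢ p0, p0, p1, p0, p0, p0, p0, (((p0 ⅋ (p0⊥ ⊗ p0⊥)) ⊗ p0⊥) ⊗ (p1⊥ ⊗ ((p0⊥ ⊗ p0⊥) ⊗ (p0⊥ ⊗ p0⊥))))
  [⊗]  ⊢ p0, p0, ((p0 ⅋ (p0⊥ ⊗ p0⊥)) ⊗ p0⊥)
    [⅋]  ⊢ p0, (p0 ⅋ (p0⊥ ⊗ p0⊥))
      [⊗]  ⊢ p0, p0, (p0⊥ ⊗ p0⊥)
        [Ax]  ⊢ p0, p0⊥
        [Ax]  ⊢ p0, p0⊥
    [Ax]  ⊢ p0, p0⊥
  [⊗]  ⊢ p1, p0, p0, p0, p0, (p1⊥ ⊗ ((p0⊥ ⊗ p0⊥) ⊗ (p0⊥ ⊗ p0⊥)))
    [Ax]  ⊢ p1, p1⊥
    [⊗]  ⊢ p0, p0, p0, p0, ((p0⊥ ⊗ p0⊥) ⊗ (p0⊥ ⊗ p0⊥))
      [⊗]  ⊢ p0, p0, (p0⊥ ⊗ p0⊥)
        [Ax]  ⊢ p0, p0⊥
        [Ax]  ⊢ p0, p0⊥
      [⊗]  ⊢ p0, p0, (p0⊥ ⊗ p0⊥)
        [Ax]  ⊢ p0, p0⊥
        [Ax]  ⊢ p0, p0⊥

Result: YES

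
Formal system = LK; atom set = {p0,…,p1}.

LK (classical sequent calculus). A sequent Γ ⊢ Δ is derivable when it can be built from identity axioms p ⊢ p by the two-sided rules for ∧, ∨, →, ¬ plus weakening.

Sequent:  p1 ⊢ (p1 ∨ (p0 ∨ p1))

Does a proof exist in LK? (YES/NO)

Proof tree:
[∨R] p1 ⊢ (p1 ∨ (p0 ∨ p1))
  [∨R] p1 ⊢ p1, (p0 ∨ p1)
    [WR] p1 ⊢ p1, p1, p0
      [WR] p1 ⊢ p1, p1
        [Ax] p1 ⊢ p1

Result: YES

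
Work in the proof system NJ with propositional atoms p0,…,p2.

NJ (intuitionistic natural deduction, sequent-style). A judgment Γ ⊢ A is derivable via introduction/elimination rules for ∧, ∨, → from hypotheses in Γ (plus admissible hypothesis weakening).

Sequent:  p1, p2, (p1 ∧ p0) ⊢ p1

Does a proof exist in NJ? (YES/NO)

Derivation trace:
[Wk] p1, p2, (p1 ∧ p0) ⊢ p1
  [Wk] p1, p2 ⊢ p1
    [Ax] p1 ⊢ p1

Result: YES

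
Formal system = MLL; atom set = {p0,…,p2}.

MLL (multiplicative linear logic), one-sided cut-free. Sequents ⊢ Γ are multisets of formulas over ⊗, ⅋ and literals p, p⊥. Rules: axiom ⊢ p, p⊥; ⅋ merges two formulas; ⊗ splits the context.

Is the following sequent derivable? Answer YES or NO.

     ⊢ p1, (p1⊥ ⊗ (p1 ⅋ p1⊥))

Derivation (root first):
[⊗]  ⊢ p1, (p1⊥ ⊗ (p1 ⅋ p1⊥))
  [Ax]  ⊢ p1, p1⊥
  [⅋]  ⊢ (p1 ⅋ p1⊥)
    [Ax]  ⊢ p1, p1⊥

Result: YES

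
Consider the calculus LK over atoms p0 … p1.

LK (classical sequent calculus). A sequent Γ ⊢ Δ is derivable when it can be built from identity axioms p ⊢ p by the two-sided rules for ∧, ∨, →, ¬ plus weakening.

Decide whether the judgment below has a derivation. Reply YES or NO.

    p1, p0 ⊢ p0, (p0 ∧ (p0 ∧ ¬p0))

Derivation trace:
[∧R] p1, p0 ⊢ p0, (p0 ∧ (p0 ∧ ¬p0))
  [WL] p0, p1 ⊢ p0
    [Ax] p0 ⊢ p0
  [∧R] p1, p0 ⊢ p0, (p0 ∧ ¬p0)
    [WL] p0, p1 ⊢ p0
      [Ax] p0 ⊢ p0
    [¬R] p1 ⊢ p0, ¬p0
      [WL] p0, p1 ⊢ p0
        [Ax] p0 ⊢ p0

Result: YES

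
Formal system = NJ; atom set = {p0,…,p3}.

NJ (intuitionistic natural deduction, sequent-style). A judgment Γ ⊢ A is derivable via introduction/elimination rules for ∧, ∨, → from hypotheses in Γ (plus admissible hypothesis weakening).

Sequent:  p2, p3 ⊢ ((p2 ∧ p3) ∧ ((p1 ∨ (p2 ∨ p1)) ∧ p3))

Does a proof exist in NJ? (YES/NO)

Derivation trace:
[∧I] p2, p3 ⊢ ((p2 ∧ p3) ∧ ((p1 ∨ (p2 ∨ p1)) ∧ p3))
  [∧I] p2, p3 ⊢ (p2 ∧ p3)
    [Ax] p2 ⊢ p2
    [Ax] p3 ⊢ p3
  [∧I] p2, p3 ⊢ ((p1 ∨ (p2 ∨ p1)) ∧ p3)
    [∨I₂] p2 ⊢ (p1 ∨ (p2 ∨ p1))
      [∨I₁] p2 ⊢ (p2 ∨ p1)
        [Ax] p2 ⊢ p2
    [Ax] p3 ⊢ p3

Result: YES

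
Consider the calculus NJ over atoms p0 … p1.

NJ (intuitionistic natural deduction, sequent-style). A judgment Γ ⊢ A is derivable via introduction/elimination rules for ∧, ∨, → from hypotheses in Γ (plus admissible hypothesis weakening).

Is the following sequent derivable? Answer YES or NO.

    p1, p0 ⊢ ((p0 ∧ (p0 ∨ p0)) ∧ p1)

Proof tree:
[∧I] p1, p0 ⊢ ((p0 ∧ (p0 ∨ p0)) ∧ p1)
  [∧I] p0 ⊢ (p0 ∧ (p0 ∨ p0))
    [Ax] p0 ⊢ p0
    [∨I₂] p0 ⊢ (p0 ∨ p0)
      [Ax] p0 ⊢ p0
  [Ax] p1 ⊢ p1

Result: YES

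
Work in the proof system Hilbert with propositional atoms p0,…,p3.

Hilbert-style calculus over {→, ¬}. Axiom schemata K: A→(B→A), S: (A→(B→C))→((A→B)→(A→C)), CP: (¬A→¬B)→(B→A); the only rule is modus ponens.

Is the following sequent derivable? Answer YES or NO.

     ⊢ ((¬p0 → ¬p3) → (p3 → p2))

Enumerate valuations to refute Γ ⊢ Δ:
  v=0000: Γ:[] Δ:[((¬p0 → ¬p3) → (p3 → p2))=T] refutes=False
  v=0001: Γ:[] Δ:[((¬p0 → ¬p3) → (p3 → p2))=T] refutes=False
  v=0010: Γ:[] Δ:[((¬p0 → ¬p3) → (p3 → p2))=T] refutes=False
  v=0011: Γ:[] Δ:[((¬p0 → ¬p3) → (p3 → p2))=T] refutes=False
  v=0100: Γ:[] Δ:[((¬p0 → ¬p3) → (p3 → p2))=T] refutes=False
  v=0101: Γ:[] Δ:[((¬p0 → ¬p3) → (p3 → p2))=T] refutes=False
  v=0110: Γ:[] Δ:[((¬p0 → ¬p3) → (p3 → p2))=T] refutes=False
  v=0111: Γ:[] Δ:[((¬p0 → ¬p3) → (p3 → p2))=T] refutes=False
  v=1000: Γ:[] Δ:[((¬p0 → ¬p3) → (p3 → p2))=T] refutes=False
  v=1001: Γ:[] Δ:[((¬p0 → ¬p3) → (p3 → p2))=F] refutes=True  ← countermodel

Result: NO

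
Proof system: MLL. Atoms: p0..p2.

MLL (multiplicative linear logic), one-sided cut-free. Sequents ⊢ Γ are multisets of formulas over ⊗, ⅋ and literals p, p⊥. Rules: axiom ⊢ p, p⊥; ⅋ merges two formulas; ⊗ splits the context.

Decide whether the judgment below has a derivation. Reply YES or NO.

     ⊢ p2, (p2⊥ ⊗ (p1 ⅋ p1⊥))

Proof tree:
[⊗]  ⊢ p2, (p2⊥ ⊗ (p1 ⅋ p1⊥))
  [Ax]  ⊢ p2, p2⊥
  [⅋]  ⊢ (p1 ⅋ p1⊥)
    [Ax]  ⊢ p1, p1⊥

Result: YES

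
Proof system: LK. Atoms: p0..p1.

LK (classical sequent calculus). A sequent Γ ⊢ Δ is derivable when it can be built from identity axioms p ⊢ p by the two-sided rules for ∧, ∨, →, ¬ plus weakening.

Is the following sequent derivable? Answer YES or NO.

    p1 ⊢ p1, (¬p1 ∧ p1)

Derivation trace:
[∧R] p1 ⊢ p1, (¬p1 ∧ p1)
  [¬R] p1 ⊢ p1, ¬p1
    [WL] p1, p1 ⊢ p1
      [Ax] p1 ⊢ p1
  [Ax] p1 ⊢ p1

Result: YES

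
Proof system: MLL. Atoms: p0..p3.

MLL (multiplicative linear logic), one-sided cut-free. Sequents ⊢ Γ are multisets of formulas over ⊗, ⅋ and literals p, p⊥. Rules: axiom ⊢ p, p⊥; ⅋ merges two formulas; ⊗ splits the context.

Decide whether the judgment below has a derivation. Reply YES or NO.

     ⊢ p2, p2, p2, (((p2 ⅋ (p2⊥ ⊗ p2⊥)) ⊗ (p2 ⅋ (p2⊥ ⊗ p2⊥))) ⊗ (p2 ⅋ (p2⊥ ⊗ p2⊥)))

Derivation (root first):
[⊗]  ⊢ p2, p2, p2, (((p2 ⅋ (p2⊥ ⊗ p2⊥)) ⊗ (p2 ⅋ (p2⊥ ⊗ p2⊥))) ⊗ (p2 ⅋ (p2⊥ ⊗ p2⊥)))
  [⊗]  ⊢ p2, p2, ((p2 ⅋ (p2⊥ ⊗ p2⊥)) ⊗ (p2 ⅋ (p2⊥ ⊗ p2⊥)))
    [⅋]  ⊢ p2, (p2 ⅋ (p2⊥ ⊗ p2⊥))
      [⊗]  ⊢ p2, p2, (p2⊥ ⊗ p2⊥)
        [Ax]  ⊢ p2, p2⊥
        [Ax]  ⊢ p2, p2⊥
    [⅋]  ⊢ p2, (p2 ⅋ (p2⊥ ⊗ p2⊥))
      [⊗]  ⊢ p2, p2, (p2⊥ ⊗ p2⊥)
        [Ax]  ⊢ p2, p2⊥
        [Ax]  ⊢ p2, p2⊥
  [⅋]  ⊢ p2, (p2 ⅋ (p2⊥ ⊗ p2⊥))
    [⊗]  ⊢ p2, p2, (p2⊥ ⊗ p2⊥)
      [Ax]  ⊢ p2, p2⊥
      [Ax]  ⊢ p2, p2⊥

Result: YES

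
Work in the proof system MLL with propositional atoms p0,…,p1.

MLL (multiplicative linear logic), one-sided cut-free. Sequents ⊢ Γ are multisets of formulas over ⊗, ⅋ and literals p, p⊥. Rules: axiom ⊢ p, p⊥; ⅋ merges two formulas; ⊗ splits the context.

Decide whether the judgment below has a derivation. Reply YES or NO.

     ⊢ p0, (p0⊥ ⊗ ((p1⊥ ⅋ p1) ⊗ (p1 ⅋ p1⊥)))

Proof tree:
[⊗]  ⊢ p0, (p0⊥ ⊗ ((p1⊥ ⅋ p1) ⊗ (p1 ⅋ p1⊥)))
  [Ax]  ⊢ p0, p0⊥
  [⊗]  ⊢ ((p1⊥ ⅋ p1) ⊗ (p1 ⅋ p1⊥))
    [⅋]  ⊢ (p1⊥ ⅋ p1)
      [Ax]  ⊢ p1, p1⊥
    [⅋]  ⊢ (p1 ⅋ p1⊥)
      [Ax]  ⊢ p1, p1⊥

Result: YES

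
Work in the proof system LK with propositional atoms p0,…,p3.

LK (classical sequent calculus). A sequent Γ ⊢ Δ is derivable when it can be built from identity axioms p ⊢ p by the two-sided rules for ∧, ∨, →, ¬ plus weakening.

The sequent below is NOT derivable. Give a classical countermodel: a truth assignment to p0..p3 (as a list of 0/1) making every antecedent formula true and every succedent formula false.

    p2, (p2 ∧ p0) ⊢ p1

Enumerate valuations to refute Γ ⊢ Δ:
  v=0000: Γ:[p2=F, (p2 ∧ p0)=F] Δ:[p1=F] refutes=False
  v=0001: Γ:[p2=F, (p2 ∧ p0)=F] Δ:[p1=F] refutes=False
  v=0010: Γ:[p2=T, (p2 ∧ p0)=F] Δ:[p1=F] refutes=False
  v=0011: Γ:[p2=T, (p2 ∧ p0)=F] Δ:[p1=F] refutes=False
  v=0100: Γ:[p2=F, (p2 ∧ p0)=F] Δ:[p1=T] refutes=False
  v=0101: Γ:[p2=F, (p2 ∧ p0)=F] Δ:[p1=T] refutes=False
  v=0110: Γ:[p2=T, (p2 ∧ p0)=F] Δ:[p1=T] refutes=False
  v=0111: Γ:[p2=T, (p2 ∧ p0)=F] Δ:[p1=T] refutes=False
  v=1000: Γ:[p2=F, (p2 ∧ p0)=F] Δ:[p1=F] refutes=False
  v=1001: Γ:[p2=F, (p2 ∧ p0)=F] Δ:[p1=F] refutes=False
  v=1010: Γ:[p2=T, (p2 ∧ p0)=T] Δ:[p1=F] refutes=True  ← countermodel

Result: [1, 0, 1, 0]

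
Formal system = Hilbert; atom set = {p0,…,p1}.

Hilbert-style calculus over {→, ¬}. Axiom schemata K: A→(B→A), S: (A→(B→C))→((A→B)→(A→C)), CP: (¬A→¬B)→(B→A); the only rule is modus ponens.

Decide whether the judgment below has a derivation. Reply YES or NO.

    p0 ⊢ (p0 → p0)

Derivation trace:
[MP] p0 ⊢ (p0 → p0)
  [K]  ⊢ (p0 → (p0 → p0))
  [MP] p0 ⊢ p0
    [MP] p0 ⊢ (p0 → p0)
      [K]  ⊢ (p0 → (p0 → p0))
      [Hyp] p0 ⊢ p0
    [Hyp] p0 ⊢ p0

Result: YES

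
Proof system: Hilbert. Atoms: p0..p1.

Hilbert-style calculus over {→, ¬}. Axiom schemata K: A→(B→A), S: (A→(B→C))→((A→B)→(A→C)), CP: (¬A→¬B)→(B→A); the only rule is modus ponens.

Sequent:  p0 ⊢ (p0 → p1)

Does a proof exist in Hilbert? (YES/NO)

Search for a countermodel by truth-table:
  v=00: Γ:[p0=F] Δ:[(p0 → p1)=T] refutes=False
  v=01: Γ:[p0=F] Δ:[(p0 → p1)=T] refutes=False
  v=10: Γ:[p0=T] Δ:[(p0 → p1)=F] refutes=True  ← countermodel

Result: NO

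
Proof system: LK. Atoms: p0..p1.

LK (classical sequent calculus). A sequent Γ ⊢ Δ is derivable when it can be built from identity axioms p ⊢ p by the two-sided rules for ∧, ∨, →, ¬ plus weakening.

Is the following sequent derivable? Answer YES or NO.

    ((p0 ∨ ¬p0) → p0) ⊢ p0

Derivation (root first):
[→L] ((p0 ∨ ¬p0) → p0) ⊢ p0
  [∨R]  ⊢ (p0 ∨ ¬p0)
    [¬R]  ⊢ p0, ¬p0
      [Ax] p0 ⊢ p0
  [Ax] p0 ⊢ p0

Result: YES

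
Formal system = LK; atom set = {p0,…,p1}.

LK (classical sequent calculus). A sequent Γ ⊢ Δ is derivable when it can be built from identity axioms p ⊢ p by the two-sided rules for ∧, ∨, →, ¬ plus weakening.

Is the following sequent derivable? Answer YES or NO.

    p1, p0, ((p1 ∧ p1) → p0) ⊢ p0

Proof tree:
[→L] p1, p0, ((p1 ∧ p1) → p0) ⊢ p0
  [∧R] p1, p0 ⊢ (p1 ∧ p1)
    [WL] p1, p0 ⊢ p1
      [Ax] p1 ⊢ p1
    [Ax] p1 ⊢ p1
  [Ax] p0 ⊢ p0

Result: YES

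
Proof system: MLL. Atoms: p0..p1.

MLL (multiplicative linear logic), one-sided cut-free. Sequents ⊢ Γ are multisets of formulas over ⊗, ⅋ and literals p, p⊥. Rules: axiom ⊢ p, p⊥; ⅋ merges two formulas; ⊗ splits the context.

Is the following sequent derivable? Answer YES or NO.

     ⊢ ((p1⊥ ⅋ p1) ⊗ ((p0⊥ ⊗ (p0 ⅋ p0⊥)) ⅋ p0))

Derivation trace:
[⊗]  ⊢ ((p1⊥ ⅋ p1) ⊗ ((p0⊥ ⊗ (p0 ⅋ p0⊥)) ⅋ p0))
  [⅋]  ⊢ (p1⊥ ⅋ p1)
    [Ax]  ⊢ p1, p1⊥
  [⅋]  ⊢ ((p0⊥ ⊗ (p0 ⅋ p0⊥)) ⅋ p0)
    [⊗]  ⊢ p0, (p0⊥ ⊗ (p0 ⅋ p0⊥))
      [Ax]  ⊢ p0, p0⊥
      [⅋]  ⊢ (p0 ⅋ p0⊥)
        [Ax]  ⊢ p0, p0⊥

Result: YES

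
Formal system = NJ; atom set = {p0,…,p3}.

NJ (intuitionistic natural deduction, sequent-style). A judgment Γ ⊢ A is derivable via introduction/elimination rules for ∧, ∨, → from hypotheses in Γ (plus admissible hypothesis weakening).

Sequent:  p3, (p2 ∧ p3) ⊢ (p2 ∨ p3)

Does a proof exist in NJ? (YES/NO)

Derivation trace:
[∨I₂] p3, (p2 ∧ p3) ⊢ (p2 ∨ p3)
  [Wk] p3, (p2 ∧ p3) ⊢ p3
    [Ax] p3 ⊢ p3

Result: YES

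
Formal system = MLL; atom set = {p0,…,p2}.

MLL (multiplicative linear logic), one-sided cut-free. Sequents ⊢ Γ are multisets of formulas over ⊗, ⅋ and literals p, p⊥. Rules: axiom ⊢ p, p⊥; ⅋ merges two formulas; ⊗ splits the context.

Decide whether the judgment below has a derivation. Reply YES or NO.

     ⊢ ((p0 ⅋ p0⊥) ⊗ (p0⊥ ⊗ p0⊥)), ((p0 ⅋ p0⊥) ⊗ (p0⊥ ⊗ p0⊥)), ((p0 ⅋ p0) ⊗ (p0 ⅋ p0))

Proof tree:
[⊗]  ⊢ ((p0 ⅋ p0⊥) ⊗ (p0⊥ ⊗ p0⊥)), ((p0 ⅋ p0⊥) ⊗ (p0⊥ ⊗ p0⊥)), ((p0 ⅋ p0) ⊗ (p0 ⅋ p0))
  [⅋]  ⊢ ((p0 ⅋ p0⊥) ⊗ (p0⊥ ⊗ p0⊥)), (p0 ⅋ p0)
    [⊗]  ⊢ p0, p0, ((p0 ⅋ p0⊥) ⊗ (p0⊥ ⊗ p0⊥))
      [⅋]  ⊢ (p0 ⅋ p0⊥)
        [Ax]  ⊢ p0, p0⊥
      [⊗]  ⊢ p0, p0, (p0⊥ ⊗ p0⊥)
        [Ax]  ⊢ p0, p0⊥
        [Ax]  ⊢ p0, p0⊥
  [⅋]  ⊢ ((p0 ⅋ p0⊥) ⊗ (p0⊥ ⊗ p0⊥)), (p0 ⅋ p0)
    [⊗]  ⊢ p0, p0, ((p0 ⅋ p0⊥) ⊗ (p0⊥ ⊗ p0⊥))
      [⅋]  ⊢ (p0 ⅋ p0⊥)
        [Ax]  ⊢ p0, p0⊥
      [⊗]  ⊢ p0, p0, (p0⊥ ⊗ p0⊥)
        [Ax]  ⊢ p0, p0⊥
        [Ax]  ⊢ p0, p0⊥

Result: YES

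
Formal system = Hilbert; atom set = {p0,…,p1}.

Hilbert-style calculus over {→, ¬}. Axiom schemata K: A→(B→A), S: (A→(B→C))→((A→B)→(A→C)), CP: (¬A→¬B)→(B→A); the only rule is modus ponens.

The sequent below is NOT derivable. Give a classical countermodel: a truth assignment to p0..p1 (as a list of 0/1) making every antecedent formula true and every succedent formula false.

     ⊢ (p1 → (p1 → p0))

Search for a countermodel by truth-table:
  v=00: Γ:[] Δ:[(p1 → (p1 → p0))=T] refutes=False
  v=01: Γ:[] Δ:[(p1 → (p1 → p0))=F] refutes=True  ← countermodel

Result: [0, 1]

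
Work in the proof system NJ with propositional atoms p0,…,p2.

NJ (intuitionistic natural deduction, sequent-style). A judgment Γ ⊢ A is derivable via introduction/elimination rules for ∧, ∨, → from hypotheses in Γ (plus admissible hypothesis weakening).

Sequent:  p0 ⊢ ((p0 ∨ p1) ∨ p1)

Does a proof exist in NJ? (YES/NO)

Derivation (root first):
[∨I₁] p0 ⊢ ((p0 ∨ p1) ∨ p1)
  [∨I₁] p0 ⊢ (p0 ∨ p1)
    [Ax] p0 ⊢ p0

Result: YES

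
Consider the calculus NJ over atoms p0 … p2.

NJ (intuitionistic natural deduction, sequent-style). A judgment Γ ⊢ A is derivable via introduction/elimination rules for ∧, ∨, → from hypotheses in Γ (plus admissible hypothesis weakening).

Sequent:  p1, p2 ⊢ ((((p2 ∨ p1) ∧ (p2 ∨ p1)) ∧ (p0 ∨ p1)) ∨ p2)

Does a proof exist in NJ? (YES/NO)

Proof tree:
[∨I₁] p1, p2 ⊢ ((((p2 ∨ p1) ∧ (p2 ∨ p1)) ∧ (p0 ∨ p1)) ∨ p2)
  [∧I] p1, p2 ⊢ (((p2 ∨ p1) ∧ (p2 ∨ p1)) ∧ (p0 ∨ p1))
    [∧I] p2 ⊢ ((p2 ∨ p1) ∧ (p2 ∨ p1))
      [∨I₁] p2 ⊢ (p2 ∨ p1)
        [Ax] p2 ⊢ p2
      [∨I₁] p2 ⊢ (p2 ∨ p1)
        [Ax] p2 ⊢ p2
    [∨I₂] p1 ⊢ (p0 ∨ p1)
      [Ax] p1 ⊢ p1

Result: YES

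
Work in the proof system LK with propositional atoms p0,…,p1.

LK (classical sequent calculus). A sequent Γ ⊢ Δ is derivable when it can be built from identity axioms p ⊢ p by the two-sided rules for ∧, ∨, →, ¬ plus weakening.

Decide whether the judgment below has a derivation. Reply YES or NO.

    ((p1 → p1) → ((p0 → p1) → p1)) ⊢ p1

Truth-table refutation:
  v=00: Γ:[((p1 → p1) → ((p0 → p1) → p1))=F] Δ:[p1=F] refutes=False
  v=01: Γ:[((p1 → p1) → ((p0 → p1) → p1))=T] Δ:[p1=T] refutes=False
  v=10: Γ:[((p1 → p1) → ((p0 → p1) → p1))=T] Δ:[p1=F] refutes=True  ← countermodel

Result: NO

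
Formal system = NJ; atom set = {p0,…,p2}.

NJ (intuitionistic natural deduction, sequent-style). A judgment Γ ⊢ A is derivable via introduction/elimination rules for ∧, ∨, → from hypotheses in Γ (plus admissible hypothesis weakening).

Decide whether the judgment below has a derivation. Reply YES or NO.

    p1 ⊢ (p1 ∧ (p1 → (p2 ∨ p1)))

Derivation trace:
[∧I] p1 ⊢ (p1 ∧ (p1 → (p2 ∨ p1)))
  [Ax] p1 ⊢ p1
  [→I]  ⊢ (p1 → (p2 ∨ p1))
    [∨I₂] p1 ⊢ (p2 ∨ p1)
      [Ax] p1 ⊢ p1

Result: YES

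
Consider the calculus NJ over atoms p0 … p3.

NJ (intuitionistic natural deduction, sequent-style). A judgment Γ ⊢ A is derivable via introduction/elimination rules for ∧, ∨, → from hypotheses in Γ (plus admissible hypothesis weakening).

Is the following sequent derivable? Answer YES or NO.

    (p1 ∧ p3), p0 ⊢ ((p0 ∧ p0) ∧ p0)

Derivation trace:
[∧I] (p1 ∧ p3), p0 ⊢ ((p0 ∧ p0) ∧ p0)
  [∧I] (p1 ∧ p3), p0 ⊢ (p0 ∧ p0)
    [Wk] p0, (p1 ∧ p3) ⊢ p0
      [Ax] p0 ⊢ p0
    [Wk] p0, (p1 ∧ p3) ⊢ p0
      [Ax] p0 ⊢ p0
  [Ax] p0 ⊢ p0

Result: YES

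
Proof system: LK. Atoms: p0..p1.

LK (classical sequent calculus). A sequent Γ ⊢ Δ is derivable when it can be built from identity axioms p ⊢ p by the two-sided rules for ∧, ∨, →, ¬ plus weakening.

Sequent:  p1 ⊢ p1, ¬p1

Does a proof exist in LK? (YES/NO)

Derivation trace:
[¬R] p1 ⊢ p1, ¬p1
  [WL] p1, p1 ⊢ p1
    [Ax] p1 ⊢ p1

Result: YES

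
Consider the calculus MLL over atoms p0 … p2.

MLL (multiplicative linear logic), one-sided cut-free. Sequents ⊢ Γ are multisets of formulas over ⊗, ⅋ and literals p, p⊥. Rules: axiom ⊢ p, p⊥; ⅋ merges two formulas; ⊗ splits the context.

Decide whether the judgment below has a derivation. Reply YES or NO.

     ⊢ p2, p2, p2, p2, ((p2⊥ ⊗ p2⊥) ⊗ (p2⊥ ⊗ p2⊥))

Proof tree:
[⊗]  ⊢ p2, p2, p2, p2, ((p2⊥ ⊗ p2⊥) ⊗ (p2⊥ ⊗ p2⊥))
  [⊗]  ⊢ p2, p2, (p2⊥ ⊗ p2⊥)
    [Ax]  ⊢ p2, p2⊥
    [Ax]  ⊢ p2, p2⊥
  [⊗]  ⊢ p2, p2, (p2⊥ ⊗ p2⊥)
    [Ax]  ⊢ p2, p2⊥
    [Ax]  ⊢ p2, p2⊥

Result: YES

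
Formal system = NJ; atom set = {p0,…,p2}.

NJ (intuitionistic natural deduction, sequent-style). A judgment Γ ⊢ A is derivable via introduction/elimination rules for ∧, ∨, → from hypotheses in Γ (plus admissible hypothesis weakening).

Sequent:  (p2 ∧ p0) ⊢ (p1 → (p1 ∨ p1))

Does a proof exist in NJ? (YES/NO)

Derivation trace:
[→I] (p2 ∧ p0) ⊢ (p1 → (p1 ∨ p1))
  [Wk] p1, (p2 ∧ p0) ⊢ (p1 ∨ p1)
    [∨I₂] p1 ⊢ (p1 ∨ p1)
      [Ax] p1 ⊢ p1

Result: YES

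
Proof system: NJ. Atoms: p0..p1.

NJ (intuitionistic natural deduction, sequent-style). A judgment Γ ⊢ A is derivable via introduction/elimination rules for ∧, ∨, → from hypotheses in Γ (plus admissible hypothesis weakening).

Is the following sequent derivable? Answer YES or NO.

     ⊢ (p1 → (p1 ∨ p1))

Derivation trace:
[→I]  ⊢ (p1 → (p1 ∨ p1))
  [∨I₁] p1 ⊢ (p1 ∨ p1)
    [Ax] p1 ⊢ p1

Result: YES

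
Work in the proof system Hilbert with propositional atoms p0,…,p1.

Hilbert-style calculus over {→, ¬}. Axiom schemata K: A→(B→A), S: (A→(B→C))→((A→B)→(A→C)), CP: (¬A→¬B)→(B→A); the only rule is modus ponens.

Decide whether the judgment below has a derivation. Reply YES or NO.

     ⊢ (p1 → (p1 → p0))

Search for a countermodel by truth-table:
  v=00: Γ:[] Δ:[(p1 → (p1 → p0))=T] refutes=False
  v=01: Γ:[] Δ:[(p1 → (p1 → p0))=F] refutes=True  ← countermodel

Result: NO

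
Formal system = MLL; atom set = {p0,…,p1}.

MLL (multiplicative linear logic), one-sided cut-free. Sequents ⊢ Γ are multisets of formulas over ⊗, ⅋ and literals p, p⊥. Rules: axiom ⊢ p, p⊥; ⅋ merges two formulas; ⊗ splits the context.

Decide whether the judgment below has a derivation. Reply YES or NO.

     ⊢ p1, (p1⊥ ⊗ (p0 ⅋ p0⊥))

Derivation (root first):
[⊗]  ⊢ p1, (p1⊥ ⊗ (p0 ⅋ p0⊥))
  [Ax]  ⊢ p1, p1⊥
  [⅋]  ⊢ (p0 ⅋ p0⊥)
    [Ax]  ⊢ p0, p0⊥

Result: YES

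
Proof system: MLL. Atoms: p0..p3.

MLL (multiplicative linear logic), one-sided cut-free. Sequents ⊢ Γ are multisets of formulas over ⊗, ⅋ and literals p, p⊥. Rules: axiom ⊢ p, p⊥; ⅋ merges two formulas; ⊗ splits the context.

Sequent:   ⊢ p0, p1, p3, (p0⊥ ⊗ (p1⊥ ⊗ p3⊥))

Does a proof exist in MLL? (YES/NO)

Derivation (root first):
[⊗]  ⊢ p0, p1, p3, (p0⊥ ⊗ (p1⊥ ⊗ p3⊥))
  [Ax]  ⊢ p0, p0⊥
  [⊗]  ⊢ p1, p3, (p1⊥ ⊗ p3⊥)
    [Ax]  ⊢ p1, p1⊥
    [Ax]  ⊢ p3, p3⊥

Result: YES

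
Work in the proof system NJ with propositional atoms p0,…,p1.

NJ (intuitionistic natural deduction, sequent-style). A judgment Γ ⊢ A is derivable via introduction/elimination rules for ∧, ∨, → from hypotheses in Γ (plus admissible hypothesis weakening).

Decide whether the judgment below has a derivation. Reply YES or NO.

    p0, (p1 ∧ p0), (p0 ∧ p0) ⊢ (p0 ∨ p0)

Proof tree:
[Wk] p0, (p1 ∧ p0), (p0 ∧ p0) ⊢ (p0 ∨ p0)
  [∨I₁] p0, (p1 ∧ p0) ⊢ (p0 ∨ p0)
    [Wk] p0, (p1 ∧ p0) ⊢ p0
      [Ax] p0 ⊢ p0

Result: YES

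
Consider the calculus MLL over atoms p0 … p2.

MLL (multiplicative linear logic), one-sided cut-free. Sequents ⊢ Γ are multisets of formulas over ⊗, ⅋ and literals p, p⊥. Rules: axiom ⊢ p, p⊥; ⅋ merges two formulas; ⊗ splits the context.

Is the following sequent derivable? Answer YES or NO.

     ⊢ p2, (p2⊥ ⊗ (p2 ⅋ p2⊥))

Proof tree:
[⊗]  ⊢ p2, (p2⊥ ⊗ (p2 ⅋ p2⊥))
  [Ax]  ⊢ p2, p2⊥
  [⅋]  ⊢ (p2 ⅋ p2⊥)
    [Ax]  ⊢ p2, p2⊥

Result: YES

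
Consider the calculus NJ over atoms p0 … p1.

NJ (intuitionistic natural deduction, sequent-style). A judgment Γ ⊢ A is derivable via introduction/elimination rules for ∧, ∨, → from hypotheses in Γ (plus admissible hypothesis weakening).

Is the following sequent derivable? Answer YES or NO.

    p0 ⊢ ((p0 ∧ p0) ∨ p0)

Proof tree:
[∨I₁] p0 ⊢ ((p0 ∧ p0) ∨ p0)
  [∧I] p0 ⊢ (p0 ∧ p0)
    [Ax] p0 ⊢ p0
    [Ax] p0 ⊢ p0

Result: YES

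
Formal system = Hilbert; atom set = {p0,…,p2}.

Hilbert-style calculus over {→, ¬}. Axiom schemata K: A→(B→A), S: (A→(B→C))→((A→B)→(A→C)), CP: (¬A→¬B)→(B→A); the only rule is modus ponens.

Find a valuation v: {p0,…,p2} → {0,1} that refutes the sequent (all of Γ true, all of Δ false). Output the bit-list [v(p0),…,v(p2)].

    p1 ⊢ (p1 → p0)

Search for a countermodel by truth-table:
  v=000: Γ:[p1=F] Δ:[(p1 → p0)=T] refutes=False
  v=001: Γ:[p1=F] Δ:[(p1 → p0)=T] refutes=False
  v=010: Γ:[p1=T] Δ:[(p1 → p0)=F] refutes=True  ← countermodel

Result: [0, 1, 0]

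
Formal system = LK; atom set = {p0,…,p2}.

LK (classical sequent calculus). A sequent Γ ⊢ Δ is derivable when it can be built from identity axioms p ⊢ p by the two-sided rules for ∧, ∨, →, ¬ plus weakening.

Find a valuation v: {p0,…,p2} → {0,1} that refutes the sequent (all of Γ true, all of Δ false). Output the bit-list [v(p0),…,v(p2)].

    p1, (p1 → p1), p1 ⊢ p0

Enumerate valuations to refute Γ ⊢ Δ:
  v=000: Γ:[p1=F, (p1 → p1)=T, p1=F] Δ:[p0=F] refutes=False
  v=001: Γ:[p1=F, (p1 → p1)=T, p1=F] Δ:[p0=F] refutes=False
  v=010: Γ:[p1=T, (p1 → p1)=T, p1=T] Δ:[p0=F] refutes=True  ← countermodel

Result: [0, 1, 0]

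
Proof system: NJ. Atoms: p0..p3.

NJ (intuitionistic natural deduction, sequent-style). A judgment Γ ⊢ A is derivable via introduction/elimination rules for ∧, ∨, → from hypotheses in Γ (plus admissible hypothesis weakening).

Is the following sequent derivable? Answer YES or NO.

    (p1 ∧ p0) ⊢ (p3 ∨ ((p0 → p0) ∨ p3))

Derivation trace:
[Wk] (p1 ∧ p0) ⊢ (p3 ∨ ((p0 → p0) ∨ p3))
  [∨I₂]  ⊢ (p3 ∨ ((p0 → p0) ∨ p3))
    [∨I₁]  ⊢ ((p0 → p0) ∨ p3)
      [→I]  ⊢ (p0 → p0)
        [Ax] p0 ⊢ p0

Result: YES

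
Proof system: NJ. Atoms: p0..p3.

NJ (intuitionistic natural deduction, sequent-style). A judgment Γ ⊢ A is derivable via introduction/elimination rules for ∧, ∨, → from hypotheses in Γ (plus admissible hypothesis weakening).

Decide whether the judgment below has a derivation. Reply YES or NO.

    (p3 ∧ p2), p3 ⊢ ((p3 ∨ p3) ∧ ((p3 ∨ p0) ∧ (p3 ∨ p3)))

Proof tree:
[∧I] (p3 ∧ p2), p3 ⊢ ((p3 ∨ p3) ∧ ((p3 ∨ p0) ∧ (p3 ∨ p3)))
  [∨I₁] p3 ⊢ (p3 ∨ p3)
    [Ax] p3 ⊢ p3
  [∧I] (p3 ∧ p2), p3 ⊢ ((p3 ∨ p0) ∧ (p3 ∨ p3))
    [∨I₁] p3 ⊢ (p3 ∨ p0)
      [Ax] p3 ⊢ p3
    [Wk] p3, (p3 ∧ p2) ⊢ (p3 ∨ p3)
      [∨I₁] p3 ⊢ (p3 ∨ p3)
        [Ax] p3 ⊢ p3

Result: YES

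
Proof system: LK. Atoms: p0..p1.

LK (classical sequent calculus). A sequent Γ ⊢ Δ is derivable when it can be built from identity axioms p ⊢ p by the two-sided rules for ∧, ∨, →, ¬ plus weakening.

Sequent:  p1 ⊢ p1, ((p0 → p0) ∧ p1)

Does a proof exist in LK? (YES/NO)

Proof tree:
[∧R] p1 ⊢ p1, ((p0 → p0) ∧ p1)
  [→R]  ⊢ (p0 → p0)
    [Ax] p0 ⊢ p0
  [WR] p1 ⊢ p1, p1
    [Ax] p1 ⊢ p1

Result: YES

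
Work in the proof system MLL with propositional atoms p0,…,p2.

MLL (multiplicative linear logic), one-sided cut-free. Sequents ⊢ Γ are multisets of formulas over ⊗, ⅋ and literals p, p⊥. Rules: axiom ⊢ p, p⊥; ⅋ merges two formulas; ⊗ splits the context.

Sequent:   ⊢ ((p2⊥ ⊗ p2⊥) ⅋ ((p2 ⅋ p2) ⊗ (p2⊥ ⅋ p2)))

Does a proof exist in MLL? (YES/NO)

Derivation trace:
[⅋]  ⊢ ((p2⊥ ⊗ p2⊥) ⅋ ((p2 ⅋ p2) ⊗ (p2⊥ ⅋ p2)))
  [⊗]  ⊢ (p2⊥ ⊗ p2⊥), ((p2 ⅋ p2) ⊗ (p2⊥ ⅋ p2))
    [⅋]  ⊢ (p2⊥ ⊗ p2⊥), (p2 ⅋ p2)
      [⊗]  ⊢ p2, p2, (p2⊥ ⊗ p2⊥)
        [Ax]  ⊢ p2, p2⊥
        [Ax]  ⊢ p2, p2⊥
    [⅋]  ⊢ (p2⊥ ⅋ p2)
      [Ax]  ⊢ p2, p2⊥

Result: YES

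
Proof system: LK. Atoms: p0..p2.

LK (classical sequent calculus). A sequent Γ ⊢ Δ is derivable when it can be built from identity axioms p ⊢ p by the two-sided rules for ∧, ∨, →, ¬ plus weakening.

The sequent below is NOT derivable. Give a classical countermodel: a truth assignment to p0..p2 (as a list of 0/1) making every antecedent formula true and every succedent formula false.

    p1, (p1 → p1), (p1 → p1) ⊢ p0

Search for a countermodel by truth-table:
  v=000: Γ:[p1=F, (p1 → p1)=T, (p1 → p1)=T] Δ:[p0=F] refutes=False
  v=001: Γ:[p1=F, (p1 → p1)=T, (p1 → p1)=T] Δ:[p0=F] refutes=False
  v=010: Γ:[p1=T, (p1 → p1)=T, (p1 → p1)=T] Δ:[p0=F] refutes=True  ← countermodel

Result: [0, 1, 0]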